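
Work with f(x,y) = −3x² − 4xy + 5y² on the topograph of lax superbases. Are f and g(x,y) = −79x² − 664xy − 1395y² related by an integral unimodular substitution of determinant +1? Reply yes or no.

D₁ = 76, D₂ = 76
river cycle of f (length 6): (5, 4, -3), (-3, 8, 1), (1, 8, -3), (-3, 4, 5), (5, 6, -2), (-2, 6, 5)
river cycle of g (length 6): (-3, 8, 1), (1, 8, -3), (-3, 4, 5), (5, 6, -2), (-2, 6, 5), (5, 4, -3)
cycles coincide ⇒ equivalent

yes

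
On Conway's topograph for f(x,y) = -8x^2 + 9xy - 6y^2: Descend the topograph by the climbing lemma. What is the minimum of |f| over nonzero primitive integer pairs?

translate: b→7 (≡-9 mod 16), so (8,-9,6)→(8,7,5)
flip: (8,7,5)→(5,-7,8)
translate: b→3 (≡-7 mod 10), so (5,-7,8)→(5,3,6)
reduced (well bottom): (5,3,6) with a≤c, −a<b≤a
well minimum |f| = |-5| = 5 (negative-definite)

5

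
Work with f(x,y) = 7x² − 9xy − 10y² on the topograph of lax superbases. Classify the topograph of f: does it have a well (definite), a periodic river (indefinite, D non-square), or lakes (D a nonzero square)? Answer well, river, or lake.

D = b²−4ac = (-9)² − 4·7·(-10) = 361
D = 19² is a perfect square ⇒ form factors over ℤ ⇒ lakes

lake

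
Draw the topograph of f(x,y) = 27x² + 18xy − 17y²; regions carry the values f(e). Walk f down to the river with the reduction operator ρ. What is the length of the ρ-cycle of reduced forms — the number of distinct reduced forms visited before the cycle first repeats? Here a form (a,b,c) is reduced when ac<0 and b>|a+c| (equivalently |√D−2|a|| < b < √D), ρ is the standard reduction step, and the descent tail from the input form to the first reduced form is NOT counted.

D = 2160, ⌊√D⌋ = 46
river: ρ → (-17,16,28)
river: ρ → (28,40,-5)
river: ρ → (-5,40,28)
river: ρ → (28,16,-17)
river: ρ → (-17,18,27)
river: ρ → (27,36,-8)
river: ρ → (-8,44,7)
river: ρ → (7,40,-20)
river: ρ → (-20,40,7)
river: ρ → (7,44,-8)
river: ρ → (-8,36,27)
river: ρ → (27,18,-17)
ρ-cycle length = 12 (tail of 0 descent steps not counted)

12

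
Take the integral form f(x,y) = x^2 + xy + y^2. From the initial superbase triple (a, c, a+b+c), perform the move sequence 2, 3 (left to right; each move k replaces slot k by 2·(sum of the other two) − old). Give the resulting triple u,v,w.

start (1,1,3) = (f(1,0),f(0,1),f(1,1))
replace slot 2: 2·(1+3) − 1 = 7 → (1,7,3)
replace slot 3: 2·(1+7) − 3 = 13 → (1,7,13)

1,7,13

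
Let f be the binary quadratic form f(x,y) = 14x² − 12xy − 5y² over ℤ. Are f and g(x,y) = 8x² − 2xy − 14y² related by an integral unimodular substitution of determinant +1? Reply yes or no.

D₁ = 424, D₂ = 452
discriminants differ ⇒ not SL₂(ℤ)-equivalent

no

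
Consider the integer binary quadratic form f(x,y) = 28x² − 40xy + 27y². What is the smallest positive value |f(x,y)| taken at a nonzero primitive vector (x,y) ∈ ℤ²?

translate: b→16 (≡-40 mod 56), so (28,-40,27)→(28,16,15)
flip: (28,16,15)→(15,-16,28)
translate: b→14 (≡-16 mod 30), so (15,-16,28)→(15,14,27)
reduced (well bottom): (15,14,27) with a≤c, −a<b≤a
well minimum = a = 15

15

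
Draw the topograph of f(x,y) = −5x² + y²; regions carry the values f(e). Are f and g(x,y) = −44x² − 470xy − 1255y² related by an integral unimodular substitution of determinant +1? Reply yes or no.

D₁ = 20, D₂ = 20
river cycle of f (length 2): (1, 4, -1), (-1, 4, 1)
river cycle of g (length 2): (1, 4, -1), (-1, 4, 1)
cycles coincide ⇒ equivalent

yes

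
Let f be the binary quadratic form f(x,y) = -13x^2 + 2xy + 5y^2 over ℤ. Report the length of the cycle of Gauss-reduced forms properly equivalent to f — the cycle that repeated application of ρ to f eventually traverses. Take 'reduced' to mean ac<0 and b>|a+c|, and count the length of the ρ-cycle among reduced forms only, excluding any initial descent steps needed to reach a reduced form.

D = 264, ⌊√D⌋ = 16
descent: ρ → (5,8,-10)  [lands on river]
river: ρ → (-10,12,3)
river: ρ → (3,12,-10)
river: ρ → (-10,8,5)
river: ρ → (5,12,-6)
river: ρ → (-6,12,5)
ρ-cycle length = 6 (tail of 1 descent step not counted)

6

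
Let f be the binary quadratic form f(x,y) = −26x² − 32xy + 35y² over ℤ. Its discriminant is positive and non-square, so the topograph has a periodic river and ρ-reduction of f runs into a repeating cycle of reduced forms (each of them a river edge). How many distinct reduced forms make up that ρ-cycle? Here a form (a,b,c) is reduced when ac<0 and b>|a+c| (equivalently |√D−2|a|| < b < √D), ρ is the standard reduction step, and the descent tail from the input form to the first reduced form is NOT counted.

D = 4664, ⌊√D⌋ = 68
descent: ρ → (35,32,-26)  [lands on river]
river: ρ → (-26,20,41)
river: ρ → (41,62,-5)
river: ρ → (-5,68,2)
river: ρ → (2,68,-5)
river: ρ → (-5,62,41)
river: ρ → (41,20,-26)
river: ρ → (-26,32,35)
river: ρ → (35,38,-23)
river: ρ → (-23,54,19)
river: ρ → (19,60,-14)
river: ρ → (-14,52,35)
river: ρ → (35,18,-31)
river: ρ → (-31,44,22)
river: ρ → (22,44,-31)
river: ρ → (-31,18,35)
river: ρ → (35,52,-14)
river: ρ → (-14,60,19)
river: ρ → (19,54,-23)
river: ρ → (-23,38,35)
ρ-cycle length = 20 (tail of 1 descent step not counted)

20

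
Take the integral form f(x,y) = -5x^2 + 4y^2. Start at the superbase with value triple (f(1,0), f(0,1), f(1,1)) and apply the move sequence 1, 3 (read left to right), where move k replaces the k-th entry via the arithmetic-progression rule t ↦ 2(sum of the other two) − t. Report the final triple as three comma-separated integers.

start (-5,4,-1) = (f(1,0),f(0,1),f(1,1))
replace slot 1: 2·(4+(-1)) − (-5) = 11 → (11,4,-1)
replace slot 3: 2·(11+4) − (-1) = 31 → (11,4,31)

11,4,31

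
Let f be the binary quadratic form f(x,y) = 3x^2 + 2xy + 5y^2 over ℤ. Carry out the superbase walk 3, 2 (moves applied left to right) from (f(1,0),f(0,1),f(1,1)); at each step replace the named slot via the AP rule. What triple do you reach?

start (3,5,10) = (f(1,0),f(0,1),f(1,1))
replace slot 3: 2·(3+5) − 10 = 6 → (3,5,6)
replace slot 2: 2·(3+6) − 5 = 13 → (3,13,6)

3,13,6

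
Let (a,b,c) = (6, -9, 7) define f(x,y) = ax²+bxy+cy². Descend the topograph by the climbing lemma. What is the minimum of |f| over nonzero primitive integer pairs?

translate: b→3 (≡-9 mod 12), so (6,-9,7)→(6,3,4)
flip: (6,3,4)→(4,-3,6)
reduced (well bottom): (4,-3,6) with a≤c, −a<b≤a
well minimum = a = 4

4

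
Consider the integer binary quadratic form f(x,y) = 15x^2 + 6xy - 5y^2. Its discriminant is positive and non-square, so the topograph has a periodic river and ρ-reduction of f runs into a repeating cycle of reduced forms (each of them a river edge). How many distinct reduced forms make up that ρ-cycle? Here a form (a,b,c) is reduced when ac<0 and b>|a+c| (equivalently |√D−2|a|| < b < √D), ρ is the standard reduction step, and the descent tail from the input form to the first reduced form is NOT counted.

D = 336, ⌊√D⌋ = 18
descent: ρ → (-5,14,7)  [lands on river]
river: ρ → (7,14,-5)
river: ρ → (-5,16,4)
river: ρ → (4,16,-5)
ρ-cycle length = 4 (tail of 1 descent step not counted)

4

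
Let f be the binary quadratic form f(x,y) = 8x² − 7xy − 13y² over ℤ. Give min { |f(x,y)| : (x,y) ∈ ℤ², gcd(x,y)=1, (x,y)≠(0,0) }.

descent: ρ → (-13,7,8)  [lands on river]
river: ρ → (8,9,-12)
river: ρ → (-12,15,5)
river: ρ → (5,15,-12)
river: ρ → (-12,9,8)
river: ρ → (8,7,-13)
river: ρ → (-13,19,2)
river: ρ → (2,21,-3)
river: ρ → (-3,21,2)
river: ρ → (2,19,-13)
closes: descent 1, river 10
min |a| on river = 2

2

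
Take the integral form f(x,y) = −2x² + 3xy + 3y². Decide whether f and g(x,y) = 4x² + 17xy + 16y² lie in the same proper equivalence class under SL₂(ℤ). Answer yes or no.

D₁ = 33, D₂ = 33
river cycle of f (length 4): (3, 3, -2), (-2, 5, 1), (1, 5, -2), (-2, 3, 3)
river cycle of g (length 4): (3, 3, -2), (-2, 5, 1), (1, 5, -2), (-2, 3, 3)
cycles coincide ⇒ equivalent

yes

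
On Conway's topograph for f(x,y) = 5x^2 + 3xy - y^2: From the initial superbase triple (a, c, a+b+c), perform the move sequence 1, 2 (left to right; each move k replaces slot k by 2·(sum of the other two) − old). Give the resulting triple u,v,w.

start (5,-1,7) = (f(1,0),f(0,1),f(1,1))
replace slot 1: 2·((-1)+7) − 5 = 7 → (7,-1,7)
replace slot 2: 2·(7+7) − (-1) = 29 → (7,29,7)

7,29,7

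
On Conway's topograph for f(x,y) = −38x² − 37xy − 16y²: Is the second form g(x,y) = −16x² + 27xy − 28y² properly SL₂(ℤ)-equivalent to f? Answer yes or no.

D₁ = -1063, D₂ = -1063
f is negative-definite; reduce −f:
−f: flip: (38,37,16)→(16,-37,38)
−f: translate: b→-5 (≡-37 mod 32), so (16,-37,38)→(16,-5,17)
−f: reduced (well bottom): (16,-5,17) with a≤c, −a<b≤a
flip sign back: reduced form of f is (-16,5,-17)
g is negative-definite; reduce −g:
−g: translate: b→5 (≡-27 mod 32), so (16,-27,28)→(16,5,17)
−g: reduced (well bottom): (16,5,17) with a≤c, −a<b≤a
flip sign back: reduced form of g is (-16,-5,-17)
reduced forms (-16, 5, -17) vs (-16, -5, -17) ⇒ inequivalent

no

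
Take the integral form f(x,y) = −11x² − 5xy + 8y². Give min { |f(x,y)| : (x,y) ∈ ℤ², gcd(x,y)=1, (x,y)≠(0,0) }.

descent: ρ → (8,5,-11)  [lands on river]
river: ρ → (-11,17,2)
river: ρ → (2,19,-2)
river: ρ → (-2,17,11)
river: ρ → (11,5,-8)
river: ρ → (-8,11,8)
closes: descent 1, river 6
min |a| on river = 2

2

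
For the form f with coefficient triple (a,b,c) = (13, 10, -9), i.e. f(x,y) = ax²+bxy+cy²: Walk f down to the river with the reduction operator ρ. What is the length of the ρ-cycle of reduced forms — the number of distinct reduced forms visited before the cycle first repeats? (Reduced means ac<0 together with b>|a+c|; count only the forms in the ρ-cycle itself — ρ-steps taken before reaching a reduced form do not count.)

D = 568, ⌊√D⌋ = 23
river: ρ → (-9,8,14)
river: ρ → (14,20,-3)
river: ρ → (-3,22,7)
river: ρ → (7,20,-6)
river: ρ → (-6,16,13)
river: ρ → (13,10,-9)
ρ-cycle length = 6 (tail of 0 descent steps not counted)

6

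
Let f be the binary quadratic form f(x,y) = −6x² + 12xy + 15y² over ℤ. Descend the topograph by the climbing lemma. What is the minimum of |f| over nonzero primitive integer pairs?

river: ρ → (15,18,-3)
river: ρ → (-3,18,15)
river: ρ → (15,12,-6)
river: ρ → (-6,12,15)
closes: descent 0, river 4
min |a| on river = 3

3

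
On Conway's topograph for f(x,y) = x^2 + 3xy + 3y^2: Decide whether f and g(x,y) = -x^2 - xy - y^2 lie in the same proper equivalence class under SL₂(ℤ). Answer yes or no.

D₁ = -3, D₂ = -3
f: translate: b→1 (≡3 mod 2), so (1,3,3)→(1,1,1)
f: reduced (well bottom): (1,1,1) with a≤c, −a<b≤a
g is negative-definite; reduce −g:
−g: reduced (well bottom): (1,1,1) with a≤c, −a<b≤a
flip sign back: reduced form of g is (-1,-1,-1)
reduced forms (1, 1, 1) vs (-1, -1, -1) ⇒ inequivalent

no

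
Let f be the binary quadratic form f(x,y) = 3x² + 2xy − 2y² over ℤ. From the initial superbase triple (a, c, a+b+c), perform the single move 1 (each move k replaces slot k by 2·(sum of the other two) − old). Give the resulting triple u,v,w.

start (3,-2,3) = (f(1,0),f(0,1),f(1,1))
replace slot 1: 2·((-2)+3) − 3 = -1 → (-1,-2,3)

-1,-2,3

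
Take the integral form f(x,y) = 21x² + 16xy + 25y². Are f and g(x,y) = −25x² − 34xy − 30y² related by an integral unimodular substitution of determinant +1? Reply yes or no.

D₁ = -1844, D₂ = -1844
f: reduced (well bottom): (21,16,25) with a≤c, −a<b≤a
g is negative-definite; reduce −g:
−g: translate: b→-16 (≡34 mod 50), so (25,34,30)→(25,-16,21)
−g: flip: (25,-16,21)→(21,16,25)
−g: reduced (well bottom): (21,16,25) with a≤c, −a<b≤a
flip sign back: reduced form of g is (-21,-16,-25)
reduced forms (21, 16, 25) vs (-21, -16, -25) ⇒ inequivalent

no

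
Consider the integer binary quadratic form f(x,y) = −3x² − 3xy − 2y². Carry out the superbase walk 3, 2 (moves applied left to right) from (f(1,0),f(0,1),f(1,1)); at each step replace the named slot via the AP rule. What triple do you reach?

start (-3,-2,-8) = (f(1,0),f(0,1),f(1,1))
replace slot 3: 2·((-3)+(-2)) − (-8) = -2 → (-3,-2,-2)
replace slot 2: 2·((-3)+(-2)) − (-2) = -8 → (-3,-8,-2)

-3,-8,-2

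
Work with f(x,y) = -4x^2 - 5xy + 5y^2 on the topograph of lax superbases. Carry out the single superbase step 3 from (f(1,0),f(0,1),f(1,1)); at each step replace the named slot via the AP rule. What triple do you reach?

start (-4,5,-4) = (f(1,0),f(0,1),f(1,1))
replace slot 3: 2·((-4)+5) − (-4) = 6 → (-4,5,6)

-4,5,6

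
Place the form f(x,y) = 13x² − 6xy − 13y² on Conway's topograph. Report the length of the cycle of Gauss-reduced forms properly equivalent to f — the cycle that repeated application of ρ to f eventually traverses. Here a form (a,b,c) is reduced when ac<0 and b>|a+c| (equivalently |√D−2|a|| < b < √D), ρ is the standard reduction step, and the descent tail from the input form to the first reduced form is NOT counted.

D = 712, ⌊√D⌋ = 26
descent: ρ → (-13,6,13)  [lands on river]
river: ρ → (13,20,-6)
river: ρ → (-6,16,19)
river: ρ → (19,22,-3)
river: ρ → (-3,26,3)
river: ρ → (3,22,-19)
river: ρ → (-19,16,6)
river: ρ → (6,20,-13)
ρ-cycle length = 8 (tail of 1 descent step not counted)

8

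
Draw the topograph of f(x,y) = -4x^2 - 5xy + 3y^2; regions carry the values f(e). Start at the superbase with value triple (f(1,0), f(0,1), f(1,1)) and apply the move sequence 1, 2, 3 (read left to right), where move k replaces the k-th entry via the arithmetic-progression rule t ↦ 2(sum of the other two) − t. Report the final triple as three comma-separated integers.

start (-4,3,-6) = (f(1,0),f(0,1),f(1,1))
replace slot 1: 2·(3+(-6)) − (-4) = -2 → (-2,3,-6)
replace slot 2: 2·((-2)+(-6)) − 3 = -19 → (-2,-19,-6)
replace slot 3: 2·((-2)+(-19)) − (-6) = -36 → (-2,-19,-36)

-2,-19,-36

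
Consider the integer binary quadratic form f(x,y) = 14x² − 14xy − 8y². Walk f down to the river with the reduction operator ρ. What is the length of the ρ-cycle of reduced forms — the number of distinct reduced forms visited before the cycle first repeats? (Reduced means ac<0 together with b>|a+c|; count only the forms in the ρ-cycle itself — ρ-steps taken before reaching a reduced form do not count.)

D = 644, ⌊√D⌋ = 25
descent: ρ → (-8,14,14)  [lands on river]
river: ρ → (14,14,-8)
river: ρ → (-8,18,10)
river: ρ → (10,22,-4)
river: ρ → (-4,18,20)
river: ρ → (20,22,-2)
river: ρ → (-2,22,20)
river: ρ → (20,18,-4)
river: ρ → (-4,22,10)
river: ρ → (10,18,-8)
ρ-cycle length = 10 (tail of 1 descent step not counted)

10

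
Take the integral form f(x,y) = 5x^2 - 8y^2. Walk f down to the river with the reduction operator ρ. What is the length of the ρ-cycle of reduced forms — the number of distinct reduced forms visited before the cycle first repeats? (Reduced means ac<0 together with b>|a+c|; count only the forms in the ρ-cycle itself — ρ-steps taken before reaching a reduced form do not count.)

D = 160, ⌊√D⌋ = 12
descent: ρ → (-8,0,5)
descent: ρ → (5,10,-3)  [lands on river]
river: ρ → (-3,8,8)
river: ρ → (8,8,-3)
river: ρ → (-3,10,5)
ρ-cycle length = 4 (tail of 2 descent steps not counted)

4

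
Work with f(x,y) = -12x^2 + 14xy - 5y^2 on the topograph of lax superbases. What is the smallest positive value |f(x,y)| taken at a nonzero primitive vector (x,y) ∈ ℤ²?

translate: b→10 (≡-14 mod 24), so (12,-14,5)→(12,10,3)
flip: (12,10,3)→(3,-10,12)
translate: b→2 (≡-10 mod 6), so (3,-10,12)→(3,2,4)
reduced (well bottom): (3,2,4) with a≤c, −a<b≤a
well minimum |f| = |-3| = 3 (negative-definite)

3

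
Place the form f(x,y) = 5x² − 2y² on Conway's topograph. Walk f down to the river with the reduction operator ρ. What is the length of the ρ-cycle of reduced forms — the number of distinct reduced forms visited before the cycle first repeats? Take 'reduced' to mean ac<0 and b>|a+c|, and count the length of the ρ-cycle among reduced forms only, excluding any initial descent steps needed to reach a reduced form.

D = 40, ⌊√D⌋ = 6
descent: ρ → (-2,4,3)  [lands on river]
river: ρ → (3,2,-3)
river: ρ → (-3,4,2)
river: ρ → (2,4,-3)
river: ρ → (-3,2,3)
river: ρ → (3,4,-2)
ρ-cycle length = 6 (tail of 1 descent step not counted)

6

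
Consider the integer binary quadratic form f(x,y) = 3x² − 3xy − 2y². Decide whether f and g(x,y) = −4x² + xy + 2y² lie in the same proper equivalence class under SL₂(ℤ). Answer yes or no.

D₁ = 33, D₂ = 33
river cycle of f (length 4): (-2, 3, 3), (3, 3, -2), (-2, 5, 1), (1, 5, -2)
river cycle of g (length 4): (2, 3, -3), (-3, 3, 2), (2, 5, -1), (-1, 5, 2)
cycles differ ⇒ inequivalent

no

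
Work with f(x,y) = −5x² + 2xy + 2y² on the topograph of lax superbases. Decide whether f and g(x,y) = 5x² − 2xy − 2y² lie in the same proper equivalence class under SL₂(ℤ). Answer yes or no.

D₁ = 44, D₂ = 44
river cycle of f (length 2): (2, 6, -1), (-1, 6, 2)
river cycle of g (length 2): (-2, 6, 1), (1, 6, -2)
cycles differ ⇒ inequivalent

no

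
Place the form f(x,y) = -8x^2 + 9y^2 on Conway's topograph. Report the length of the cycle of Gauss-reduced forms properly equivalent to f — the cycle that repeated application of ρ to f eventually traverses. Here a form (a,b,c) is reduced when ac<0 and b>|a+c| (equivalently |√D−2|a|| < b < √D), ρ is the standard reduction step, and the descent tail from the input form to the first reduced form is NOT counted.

D = 288, ⌊√D⌋ = 16
descent: ρ → (9,0,-8)
descent: ρ → (-8,16,1)  [lands on river]
river: ρ → (1,16,-8)
ρ-cycle length = 2 (tail of 2 descent steps not counted)

2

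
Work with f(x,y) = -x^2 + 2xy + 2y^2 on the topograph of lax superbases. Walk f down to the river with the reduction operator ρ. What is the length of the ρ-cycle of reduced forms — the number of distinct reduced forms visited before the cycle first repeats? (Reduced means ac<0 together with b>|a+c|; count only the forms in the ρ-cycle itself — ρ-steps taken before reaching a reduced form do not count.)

D = 12, ⌊√D⌋ = 3
river: ρ → (2,2,-1)
river: ρ → (-1,2,2)
ρ-cycle length = 2 (tail of 0 descent steps not counted)

2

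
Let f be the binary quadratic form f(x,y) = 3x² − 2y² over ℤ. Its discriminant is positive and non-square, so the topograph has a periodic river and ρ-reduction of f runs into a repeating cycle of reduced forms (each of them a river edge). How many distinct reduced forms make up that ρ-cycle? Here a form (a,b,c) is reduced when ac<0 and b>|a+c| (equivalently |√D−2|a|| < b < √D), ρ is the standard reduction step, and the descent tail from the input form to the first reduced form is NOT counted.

D = 24, ⌊√D⌋ = 4
descent: ρ → (-2,4,1)  [lands on river]
river: ρ → (1,4,-2)
ρ-cycle length = 2 (tail of 1 descent step not counted)

2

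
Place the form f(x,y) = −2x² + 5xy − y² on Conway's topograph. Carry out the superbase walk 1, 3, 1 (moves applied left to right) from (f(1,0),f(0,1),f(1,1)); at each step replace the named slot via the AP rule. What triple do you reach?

start (-2,-1,2) = (f(1,0),f(0,1),f(1,1))
replace slot 1: 2·((-1)+2) − (-2) = 4 → (4,-1,2)
replace slot 3: 2·(4+(-1)) − 2 = 4 → (4,-1,4)
replace slot 1: 2·((-1)+4) − 4 = 2 → (2,-1,4)

2,-1,4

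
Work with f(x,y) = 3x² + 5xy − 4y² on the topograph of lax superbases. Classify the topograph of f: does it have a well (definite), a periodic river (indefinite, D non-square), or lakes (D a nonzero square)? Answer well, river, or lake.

D = b²−4ac = 5² − 4·3·(-4) = 73
D > 0 non-square ⇒ indefinite ⇒ periodic river

river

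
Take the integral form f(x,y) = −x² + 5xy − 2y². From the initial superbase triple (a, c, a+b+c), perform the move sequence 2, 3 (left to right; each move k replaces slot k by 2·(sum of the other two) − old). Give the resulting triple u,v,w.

start (-1,-2,2) = (f(1,0),f(0,1),f(1,1))
replace slot 2: 2·((-1)+2) − (-2) = 4 → (-1,4,2)
replace slot 3: 2·((-1)+4) − 2 = 4 → (-1,4,4)

-1,4,4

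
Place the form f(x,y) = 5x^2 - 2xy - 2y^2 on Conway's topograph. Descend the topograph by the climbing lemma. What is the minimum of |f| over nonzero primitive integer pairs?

descent: ρ → (-2,6,1)  [lands on river]
river: ρ → (1,6,-2)
closes: descent 1, river 2
min |a| on river = 1

1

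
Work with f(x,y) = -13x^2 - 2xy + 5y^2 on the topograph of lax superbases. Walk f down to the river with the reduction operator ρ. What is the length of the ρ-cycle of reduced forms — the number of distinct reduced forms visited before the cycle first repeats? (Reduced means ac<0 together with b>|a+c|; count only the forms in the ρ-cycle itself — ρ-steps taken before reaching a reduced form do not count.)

D = 264, ⌊√D⌋ = 16
descent: ρ → (5,12,-6)  [lands on river]
river: ρ → (-6,12,5)
river: ρ → (5,8,-10)
river: ρ → (-10,12,3)
river: ρ → (3,12,-10)
river: ρ → (-10,8,5)
ρ-cycle length = 6 (tail of 1 descent step not counted)

6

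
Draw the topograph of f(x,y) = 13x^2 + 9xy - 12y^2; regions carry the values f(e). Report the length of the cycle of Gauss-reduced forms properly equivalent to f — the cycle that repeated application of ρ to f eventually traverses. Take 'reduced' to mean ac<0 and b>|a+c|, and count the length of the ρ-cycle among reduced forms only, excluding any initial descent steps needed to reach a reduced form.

D = 705, ⌊√D⌋ = 26
river: ρ → (-12,15,10)
river: ρ → (10,25,-2)
river: ρ → (-2,23,22)
river: ρ → (22,21,-3)
river: ρ → (-3,21,22)
river: ρ → (22,23,-2)
river: ρ → (-2,25,10)
river: ρ → (10,15,-12)
river: ρ → (-12,9,13)
river: ρ → (13,17,-8)
river: ρ → (-8,15,15)
river: ρ → (15,15,-8)
river: ρ → (-8,17,13)
river: ρ → (13,9,-12)
ρ-cycle length = 14 (tail of 0 descent steps not counted)

14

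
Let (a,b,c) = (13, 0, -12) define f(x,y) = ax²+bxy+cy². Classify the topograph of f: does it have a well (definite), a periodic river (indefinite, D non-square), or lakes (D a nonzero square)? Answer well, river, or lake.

D = b²−4ac = 0² − 4·13·(-12) = 624
D > 0 non-square ⇒ indefinite ⇒ periodic river

river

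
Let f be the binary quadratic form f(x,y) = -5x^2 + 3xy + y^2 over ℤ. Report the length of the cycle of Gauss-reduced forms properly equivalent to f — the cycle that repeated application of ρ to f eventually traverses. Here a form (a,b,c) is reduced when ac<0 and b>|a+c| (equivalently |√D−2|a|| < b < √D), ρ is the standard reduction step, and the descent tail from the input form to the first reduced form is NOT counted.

D = 29, ⌊√D⌋ = 5
descent: ρ → (1,5,-1)  [lands on river]
river: ρ → (-1,5,1)
ρ-cycle length = 2 (tail of 1 descent step not counted)

2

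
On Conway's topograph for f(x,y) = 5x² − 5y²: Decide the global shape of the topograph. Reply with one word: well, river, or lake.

D = b²−4ac = 0² − 4·5·(-5) = 100
D = 10² is a perfect square ⇒ form factors over ℤ ⇒ lakes

lake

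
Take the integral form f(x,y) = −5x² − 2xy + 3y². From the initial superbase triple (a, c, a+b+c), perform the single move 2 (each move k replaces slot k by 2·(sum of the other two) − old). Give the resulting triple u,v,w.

start (-5,3,-4) = (f(1,0),f(0,1),f(1,1))
replace slot 2: 2·((-5)+(-4)) − 3 = -21 → (-5,-21,-4)

-5,-21,-4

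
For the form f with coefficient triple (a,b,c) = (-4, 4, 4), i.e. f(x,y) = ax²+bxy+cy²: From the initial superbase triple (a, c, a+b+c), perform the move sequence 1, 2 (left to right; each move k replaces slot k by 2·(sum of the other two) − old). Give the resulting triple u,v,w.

start (-4,4,4) = (f(1,0),f(0,1),f(1,1))
replace slot 1: 2·(4+4) − (-4) = 20 → (20,4,4)
replace slot 2: 2·(20+4) − 4 = 44 → (20,44,4)

20,44,4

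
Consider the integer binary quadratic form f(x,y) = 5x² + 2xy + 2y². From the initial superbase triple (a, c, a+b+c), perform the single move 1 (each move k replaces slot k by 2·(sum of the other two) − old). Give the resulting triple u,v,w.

start (5,2,9) = (f(1,0),f(0,1),f(1,1))
replace slot 1: 2·(2+9) − 5 = 17 → (17,2,9)

17,2,9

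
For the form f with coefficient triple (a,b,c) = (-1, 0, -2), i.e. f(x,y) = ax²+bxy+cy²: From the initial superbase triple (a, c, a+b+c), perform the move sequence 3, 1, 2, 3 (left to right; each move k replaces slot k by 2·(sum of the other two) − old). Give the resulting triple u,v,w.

start (-1,-2,-3) = (f(1,0),f(0,1),f(1,1))
replace slot 3: 2·((-1)+(-2)) − (-3) = -3 → (-1,-2,-3)
replace slot 1: 2·((-2)+(-3)) − (-1) = -9 → (-9,-2,-3)
replace slot 2: 2·((-9)+(-3)) − (-2) = -22 → (-9,-22,-3)
replace slot 3: 2·((-9)+(-22)) − (-3) = -59 → (-9,-22,-59)

-9,-22,-59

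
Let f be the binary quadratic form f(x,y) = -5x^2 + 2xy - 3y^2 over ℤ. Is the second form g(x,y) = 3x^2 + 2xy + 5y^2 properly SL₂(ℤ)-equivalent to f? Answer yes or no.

D₁ = -56, D₂ = -56
f is negative-definite; reduce −f:
−f: flip: (5,-2,3)→(3,2,5)
−f: reduced (well bottom): (3,2,5) with a≤c, −a<b≤a
flip sign back: reduced form of f is (-3,-2,-5)
g: reduced (well bottom): (3,2,5) with a≤c, −a<b≤a
reduced forms (-3, -2, -5) vs (3, 2, 5) ⇒ inequivalent

no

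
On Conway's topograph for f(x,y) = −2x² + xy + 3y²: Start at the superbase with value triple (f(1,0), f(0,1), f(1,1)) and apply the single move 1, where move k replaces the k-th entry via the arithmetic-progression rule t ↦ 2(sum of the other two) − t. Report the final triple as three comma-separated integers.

start (-2,3,2) = (f(1,0),f(0,1),f(1,1))
replace slot 1: 2·(3+2) − (-2) = 12 → (12,3,2)

12,3,2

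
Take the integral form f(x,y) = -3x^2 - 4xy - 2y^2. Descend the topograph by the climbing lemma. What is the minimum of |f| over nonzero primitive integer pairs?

translate: b→-2 (≡4 mod 6), so (3,4,2)→(3,-2,1)
flip: (3,-2,1)→(1,2,3)
translate: b→0 (≡2 mod 2), so (1,2,3)→(1,0,2)
reduced (well bottom): (1,0,2) with a≤c, −a<b≤a
well minimum |f| = |-1| = 1 (negative-definite)

1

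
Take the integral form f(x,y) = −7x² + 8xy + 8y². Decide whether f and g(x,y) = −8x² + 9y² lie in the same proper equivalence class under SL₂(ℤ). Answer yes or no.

D₁ = 288, D₂ = 288
river cycle of f (length 6): (8, 8, -7), (-7, 6, 9), (9, 12, -4), (-4, 12, 9), (9, 6, -7), (-7, 8, 8)
river cycle of g (length 2): (-8, 16, 1), (1, 16, -8)
cycles differ ⇒ inequivalent

no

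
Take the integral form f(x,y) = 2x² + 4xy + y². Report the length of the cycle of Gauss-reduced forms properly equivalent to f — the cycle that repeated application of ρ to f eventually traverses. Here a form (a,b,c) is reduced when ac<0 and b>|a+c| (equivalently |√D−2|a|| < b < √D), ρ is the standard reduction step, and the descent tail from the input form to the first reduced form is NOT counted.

D = 8, ⌊√D⌋ = 2
descent: ρ → (1,2,-1)  [lands on river]
river: ρ → (-1,2,1)
ρ-cycle length = 2 (tail of 1 descent step not counted)

2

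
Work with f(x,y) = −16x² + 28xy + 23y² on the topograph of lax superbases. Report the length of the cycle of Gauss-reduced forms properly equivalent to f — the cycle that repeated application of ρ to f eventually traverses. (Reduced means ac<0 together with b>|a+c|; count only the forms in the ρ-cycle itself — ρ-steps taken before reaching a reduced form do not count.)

D = 2256, ⌊√D⌋ = 47
river: ρ → (23,18,-21)
river: ρ → (-21,24,20)
river: ρ → (20,16,-25)
river: ρ → (-25,34,11)
river: ρ → (11,32,-28)
river: ρ → (-28,24,15)
river: ρ → (15,36,-16)
river: ρ → (-16,28,23)
ρ-cycle length = 8 (tail of 0 descent steps not counted)

8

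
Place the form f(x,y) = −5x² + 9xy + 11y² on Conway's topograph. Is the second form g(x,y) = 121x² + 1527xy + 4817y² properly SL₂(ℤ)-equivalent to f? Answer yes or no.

D₁ = 301, D₂ = 301
river cycle of f (length 10): (11, 13, -3), (-3, 17, 1), (1, 17, -3), (-3, 13, 11), (11, 9, -5), (-5, 11, 9), (9, 7, -7), (-7, 7, 9), (9, 11, -5), (-5, 9, 11)
river cycle of g (length 10): (11, 13, -3), (-3, 17, 1), (1, 17, -3), (-3, 13, 11), (11, 9, -5), (-5, 11, 9), (9, 7, -7), (-7, 7, 9), (9, 11, -5), (-5, 9, 11)
cycles coincide ⇒ equivalent

yes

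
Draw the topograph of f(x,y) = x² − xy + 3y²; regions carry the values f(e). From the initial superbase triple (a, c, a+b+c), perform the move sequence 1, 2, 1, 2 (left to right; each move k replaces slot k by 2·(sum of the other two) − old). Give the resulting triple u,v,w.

start (1,3,3) = (f(1,0),f(0,1),f(1,1))
replace slot 1: 2·(3+3) − 1 = 11 → (11,3,3)
replace slot 2: 2·(11+3) − 3 = 25 → (11,25,3)
replace slot 1: 2·(25+3) − 11 = 45 → (45,25,3)
replace slot 2: 2·(45+3) − 25 = 71 → (45,71,3)

45,71,3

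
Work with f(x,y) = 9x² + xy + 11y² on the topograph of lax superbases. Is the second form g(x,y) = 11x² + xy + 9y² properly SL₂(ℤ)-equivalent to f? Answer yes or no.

D₁ = -395, D₂ = -395
f: reduced (well bottom): (9,1,11) with a≤c, −a<b≤a
g: flip: (11,1,9)→(9,-1,11)
g: reduced (well bottom): (9,-1,11) with a≤c, −a<b≤a
reduced forms (9, 1, 11) vs (9, -1, 11) ⇒ inequivalent

no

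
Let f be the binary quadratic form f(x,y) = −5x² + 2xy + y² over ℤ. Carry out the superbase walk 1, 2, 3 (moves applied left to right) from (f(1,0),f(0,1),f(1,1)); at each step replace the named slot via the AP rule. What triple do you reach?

start (-5,1,-2) = (f(1,0),f(0,1),f(1,1))
replace slot 1: 2·(1+(-2)) − (-5) = 3 → (3,1,-2)
replace slot 2: 2·(3+(-2)) − 1 = 1 → (3,1,-2)
replace slot 3: 2·(3+1) − (-2) = 10 → (3,1,10)

3,1,10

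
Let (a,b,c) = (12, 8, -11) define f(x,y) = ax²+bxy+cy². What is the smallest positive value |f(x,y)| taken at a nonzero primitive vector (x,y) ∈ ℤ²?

river: ρ → (-11,14,9)
river: ρ → (9,22,-3)
river: ρ → (-3,20,16)
river: ρ → (16,12,-7)
river: ρ → (-7,16,12)
river: ρ → (12,8,-11)
closes: descent 0, river 6
min |a| on river = 3

3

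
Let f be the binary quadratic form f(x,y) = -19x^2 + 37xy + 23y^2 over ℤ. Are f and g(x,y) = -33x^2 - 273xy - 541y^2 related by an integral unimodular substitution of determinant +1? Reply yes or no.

D₁ = 3117, D₂ = 3117
river cycle of f (length 18): (23, 55, -1), (-1, 55, 23), (23, 37, -19), (-19, 39, 21), (21, 45, -13), (-13, 33, 39), (39, 45, -7), (-7, 53, 11), (11, 35, -43), (-43, 51, 3), … (8 more)
river cycle of g (length 18): (23, 55, -1), (-1, 55, 23), (23, 37, -19), (-19, 39, 21), (21, 45, -13), (-13, 33, 39), (39, 45, -7), (-7, 53, 11), (11, 35, -43), (-43, 51, 3), … (8 more)
cycles coincide ⇒ equivalent

yes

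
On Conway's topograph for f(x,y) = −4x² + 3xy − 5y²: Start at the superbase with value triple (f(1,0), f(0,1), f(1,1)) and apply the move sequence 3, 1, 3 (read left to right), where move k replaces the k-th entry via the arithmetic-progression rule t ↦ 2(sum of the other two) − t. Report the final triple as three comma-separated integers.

start (-4,-5,-6) = (f(1,0),f(0,1),f(1,1))
replace slot 3: 2·((-4)+(-5)) − (-6) = -12 → (-4,-5,-12)
replace slot 1: 2·((-5)+(-12)) − (-4) = -30 → (-30,-5,-12)
replace slot 3: 2·((-30)+(-5)) − (-12) = -58 → (-30,-5,-58)

-30,-5,-58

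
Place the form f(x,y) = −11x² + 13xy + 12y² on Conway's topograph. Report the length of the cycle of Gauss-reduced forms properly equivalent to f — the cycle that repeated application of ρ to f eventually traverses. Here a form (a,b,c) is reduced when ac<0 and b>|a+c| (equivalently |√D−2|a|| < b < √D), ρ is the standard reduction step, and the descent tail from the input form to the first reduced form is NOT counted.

D = 697, ⌊√D⌋ = 26
river: ρ → (12,11,-12)
river: ρ → (-12,13,11)
river: ρ → (11,9,-14)
river: ρ → (-14,19,6)
river: ρ → (6,17,-17)
river: ρ → (-17,17,6)
river: ρ → (6,19,-14)
river: ρ → (-14,9,11)
river: ρ → (11,13,-12)
river: ρ → (-12,11,12)
river: ρ → (12,13,-11)
river: ρ → (-11,9,14)
river: ρ → (14,19,-6)
river: ρ → (-6,17,17)
river: ρ → (17,17,-6)
river: ρ → (-6,19,14)
river: ρ → (14,9,-11)
river: ρ → (-11,13,12)
ρ-cycle length = 18 (tail of 0 descent steps not counted)

18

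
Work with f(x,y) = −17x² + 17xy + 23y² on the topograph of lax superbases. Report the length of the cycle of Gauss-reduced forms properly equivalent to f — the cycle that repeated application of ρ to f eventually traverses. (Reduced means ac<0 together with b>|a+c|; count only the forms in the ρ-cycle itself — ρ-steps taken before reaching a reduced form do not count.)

D = 1853, ⌊√D⌋ = 43
river: ρ → (23,29,-11)
river: ρ → (-11,37,11)
river: ρ → (11,29,-23)
river: ρ → (-23,17,17)
river: ρ → (17,17,-23)
river: ρ → (-23,29,11)
river: ρ → (11,37,-11)
river: ρ → (-11,29,23)
river: ρ → (23,17,-17)
river: ρ → (-17,17,23)
ρ-cycle length = 10 (tail of 0 descent steps not counted)

10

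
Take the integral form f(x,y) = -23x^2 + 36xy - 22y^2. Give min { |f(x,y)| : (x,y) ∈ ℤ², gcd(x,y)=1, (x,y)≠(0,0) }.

translate: b→10 (≡-36 mod 46), so (23,-36,22)→(23,10,9)
flip: (23,10,9)→(9,-10,23)
translate: b→8 (≡-10 mod 18), so (9,-10,23)→(9,8,22)
reduced (well bottom): (9,8,22) with a≤c, −a<b≤a
well minimum |f| = |-9| = 9 (negative-definite)

9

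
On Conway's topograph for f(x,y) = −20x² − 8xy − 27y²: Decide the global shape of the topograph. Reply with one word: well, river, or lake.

D = b²−4ac = (-8)² − 4·(-20)·(-27) = -2096
D < 0 ⇒ definite ⇒ every region one sign ⇒ single well

well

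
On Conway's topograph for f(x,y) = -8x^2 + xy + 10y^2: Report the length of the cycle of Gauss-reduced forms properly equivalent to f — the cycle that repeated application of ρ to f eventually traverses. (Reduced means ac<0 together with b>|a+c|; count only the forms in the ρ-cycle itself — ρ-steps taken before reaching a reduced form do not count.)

D = 321, ⌊√D⌋ = 17
descent: ρ → (10,-1,-8)
descent: ρ → (-8,17,1)  [lands on river]
river: ρ → (1,17,-8)
river: ρ → (-8,15,3)
river: ρ → (3,15,-8)
ρ-cycle length = 4 (tail of 2 descent steps not counted)

4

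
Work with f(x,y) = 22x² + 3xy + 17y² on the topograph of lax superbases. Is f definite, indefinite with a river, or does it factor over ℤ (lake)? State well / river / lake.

D = b²−4ac = 3² − 4·22·17 = -1487
D < 0 ⇒ definite ⇒ every region one sign ⇒ single well

well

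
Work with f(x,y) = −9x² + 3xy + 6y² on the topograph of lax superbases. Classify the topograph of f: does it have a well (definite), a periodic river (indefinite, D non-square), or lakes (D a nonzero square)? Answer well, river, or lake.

D = b²−4ac = 3² − 4·(-9)·6 = 225
D = 15² is a perfect square ⇒ form factors over ℤ ⇒ lakes

lake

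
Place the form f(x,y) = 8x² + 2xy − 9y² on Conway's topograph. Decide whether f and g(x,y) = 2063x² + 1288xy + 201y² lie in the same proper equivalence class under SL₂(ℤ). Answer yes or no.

D₁ = 292, D₂ = 292
river cycle of f (length 14): (-9, 16, 1), (1, 16, -9), (-9, 2, 8), (8, 14, -3), (-3, 16, 3), (3, 14, -8), (-8, 2, 9), (9, 16, -1), (-1, 16, 9), (9, 2, -8), … (4 more)
river cycle of g (length 14): (8, 2, -9), (-9, 16, 1), (1, 16, -9), (-9, 2, 8), (8, 14, -3), (-3, 16, 3), (3, 14, -8), (-8, 2, 9), (9, 16, -1), (-1, 16, 9), … (4 more)
cycles coincide ⇒ equivalent

yes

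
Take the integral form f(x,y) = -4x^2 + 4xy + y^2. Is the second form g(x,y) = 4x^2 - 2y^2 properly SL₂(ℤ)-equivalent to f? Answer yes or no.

D₁ = 32, D₂ = 32
river cycle of f (length 2): (1, 4, -4), (-4, 4, 1)
river cycle of g (length 2): (-2, 4, 2), (2, 4, -2)
cycles differ ⇒ inequivalent

no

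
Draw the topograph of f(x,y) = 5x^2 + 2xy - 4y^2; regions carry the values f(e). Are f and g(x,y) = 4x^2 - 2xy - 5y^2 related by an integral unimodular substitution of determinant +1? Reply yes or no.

D₁ = 84, D₂ = 84
river cycle of f (length 6): (-4, 6, 3), (3, 6, -4), (-4, 2, 5), (5, 8, -1), (-1, 8, 5), (5, 2, -4)
river cycle of g (length 6): (-5, 2, 4), (4, 6, -3), (-3, 6, 4), (4, 2, -5), (-5, 8, 1), (1, 8, -5)
cycles differ ⇒ inequivalent

no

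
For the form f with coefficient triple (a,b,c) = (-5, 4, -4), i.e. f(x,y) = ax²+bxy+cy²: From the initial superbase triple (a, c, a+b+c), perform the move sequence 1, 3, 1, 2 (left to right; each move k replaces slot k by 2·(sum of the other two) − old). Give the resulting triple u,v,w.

start (-5,-4,-5) = (f(1,0),f(0,1),f(1,1))
replace slot 1: 2·((-4)+(-5)) − (-5) = -13 → (-13,-4,-5)
replace slot 3: 2·((-13)+(-4)) − (-5) = -29 → (-13,-4,-29)
replace slot 1: 2·((-4)+(-29)) − (-13) = -53 → (-53,-4,-29)
replace slot 2: 2·((-53)+(-29)) − (-4) = -160 → (-53,-160,-29)

-53,-160,-29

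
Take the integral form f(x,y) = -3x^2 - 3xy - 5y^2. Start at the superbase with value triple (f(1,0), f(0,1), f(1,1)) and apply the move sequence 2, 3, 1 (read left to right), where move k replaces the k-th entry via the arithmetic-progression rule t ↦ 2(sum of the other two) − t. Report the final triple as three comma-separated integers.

start (-3,-5,-11) = (f(1,0),f(0,1),f(1,1))
replace slot 2: 2·((-3)+(-11)) − (-5) = -23 → (-3,-23,-11)
replace slot 3: 2·((-3)+(-23)) − (-11) = -41 → (-3,-23,-41)
replace slot 1: 2·((-23)+(-41)) − (-3) = -125 → (-125,-23,-41)

-125,-23,-41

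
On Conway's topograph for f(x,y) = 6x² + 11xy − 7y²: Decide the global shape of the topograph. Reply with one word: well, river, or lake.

D = b²−4ac = 11² − 4·6·(-7) = 289
D = 17² is a perfect square ⇒ form factors over ℤ ⇒ lakes

lake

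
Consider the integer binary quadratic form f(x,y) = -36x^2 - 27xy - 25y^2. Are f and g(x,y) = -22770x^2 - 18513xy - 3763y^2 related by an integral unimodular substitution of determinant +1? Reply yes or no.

D₁ = -2871, D₂ = -2871
f is negative-definite; reduce −f:
−f: flip: (36,27,25)→(25,-27,36)
−f: translate: b→23 (≡-27 mod 50), so (25,-27,36)→(25,23,34)
−f: reduced (well bottom): (25,23,34) with a≤c, −a<b≤a
flip sign back: reduced form of f is (-25,-23,-34)
g is negative-definite; reduce −g:
−g: flip: (22770,18513,3763)→(3763,-18513,22770)
−g: translate: b→-3461 (≡-18513 mod 7526), so (3763,-18513,22770)→(3763,-3461,796)
−g: flip: (3763,-3461,796)→(796,3461,3763)
−g: translate: b→277 (≡3461 mod 1592), so (796,3461,3763)→(796,277,25)
−g: flip: (796,277,25)→(25,-277,796)
−g: translate: b→23 (≡-277 mod 50), so (25,-277,796)→(25,23,34)
−g: reduced (well bottom): (25,23,34) with a≤c, −a<b≤a
flip sign back: reduced form of g is (-25,-23,-34)
reduced forms (-25, -23, -34) vs (-25, -23, -34) ⇒ equivalent

yes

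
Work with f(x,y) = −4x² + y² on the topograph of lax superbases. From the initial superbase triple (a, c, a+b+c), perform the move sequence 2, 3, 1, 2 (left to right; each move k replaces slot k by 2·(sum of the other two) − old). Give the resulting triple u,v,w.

start (-4,1,-3) = (f(1,0),f(0,1),f(1,1))
replace slot 2: 2·((-4)+(-3)) − 1 = -15 → (-4,-15,-3)
replace slot 3: 2·((-4)+(-15)) − (-3) = -35 → (-4,-15,-35)
replace slot 1: 2·((-15)+(-35)) − (-4) = -96 → (-96,-15,-35)
replace slot 2: 2·((-96)+(-35)) − (-15) = -247 → (-96,-247,-35)

-96,-247,-35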